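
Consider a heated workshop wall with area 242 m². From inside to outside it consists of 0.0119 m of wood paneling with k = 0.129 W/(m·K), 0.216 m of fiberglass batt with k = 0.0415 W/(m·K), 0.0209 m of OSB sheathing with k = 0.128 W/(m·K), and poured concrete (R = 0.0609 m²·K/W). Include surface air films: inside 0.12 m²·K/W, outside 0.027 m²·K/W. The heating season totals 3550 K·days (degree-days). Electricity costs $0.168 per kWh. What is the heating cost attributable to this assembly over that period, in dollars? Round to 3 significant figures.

611 dollars

0.0119/0.129 = 0.09225
0.216/0.0415 = 5.205
0.0209/0.128 = 0.1633
R_total = 0.12 + 0.09225 + 5.205 + 0.1633 + 0.0609 + 0.027 = 5.668 m²·K/W
E = A × HDD × 24 / R / 1000 = 242 × 3550 × 24 / 5.668 / 1000 = 3638 kWh
Cost = 3638 × 0.168 = $611.1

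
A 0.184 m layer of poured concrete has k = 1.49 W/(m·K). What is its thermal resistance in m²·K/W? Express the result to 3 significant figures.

R = L/k = 0.184/1.49 = 0.1235 m²·K/W

0.123 m²·K/W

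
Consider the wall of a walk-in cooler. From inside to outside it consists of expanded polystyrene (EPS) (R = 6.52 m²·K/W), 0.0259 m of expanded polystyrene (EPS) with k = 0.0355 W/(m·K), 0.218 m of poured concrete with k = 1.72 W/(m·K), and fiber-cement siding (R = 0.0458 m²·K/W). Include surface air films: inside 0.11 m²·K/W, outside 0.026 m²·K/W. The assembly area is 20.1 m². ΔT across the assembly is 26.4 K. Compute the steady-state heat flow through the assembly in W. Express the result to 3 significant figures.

70.2 W

0.0259/0.0355 = 0.7296
0.218/1.72 = 0.1267
R_total = 0.11 + 6.52 + 0.7296 + 0.1267 + 0.0458 + 0.026 = 7.558 m²·K/W
Q = A·ΔT/R = 20.1 × 26.4 / 7.558 = 70.21 W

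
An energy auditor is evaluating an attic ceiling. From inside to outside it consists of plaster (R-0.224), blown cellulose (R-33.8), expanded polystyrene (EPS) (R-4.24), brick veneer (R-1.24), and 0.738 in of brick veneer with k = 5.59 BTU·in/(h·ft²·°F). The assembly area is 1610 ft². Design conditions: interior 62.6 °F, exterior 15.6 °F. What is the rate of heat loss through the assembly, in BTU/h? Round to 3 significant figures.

1910 BTU/h

0.738/5.59 = 0.132
R_total = 0.224 + 33.8 + 4.24 + 1.24 + 0.132 = 39.64 ft²·°F·h/BTU
Q = A·ΔT/R = 1610 × (62.6 − 15.6) / 39.64 = 1909 BTU/h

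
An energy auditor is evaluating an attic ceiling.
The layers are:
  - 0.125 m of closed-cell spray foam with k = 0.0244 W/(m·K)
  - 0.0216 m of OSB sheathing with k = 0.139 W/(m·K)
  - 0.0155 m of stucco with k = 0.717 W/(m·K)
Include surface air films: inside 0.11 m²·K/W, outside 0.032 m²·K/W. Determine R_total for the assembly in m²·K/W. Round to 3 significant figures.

5.44 m²·K/W

0.125/0.0244 = 5.123
0.0216/0.139 = 0.1554
0.0155/0.717 = 0.02162
R_total = 0.11 + 5.123 + 0.1554 + 0.02162 + 0.032 = 5.442 m²·K/W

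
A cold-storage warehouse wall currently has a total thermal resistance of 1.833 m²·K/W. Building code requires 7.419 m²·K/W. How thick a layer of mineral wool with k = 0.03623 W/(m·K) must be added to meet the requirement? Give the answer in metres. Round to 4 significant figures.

ΔR = 7.419 − 1.833 = 5.586 m²·K/W
L = ΔR × k = 5.586 × 0.03623 = 0.20238 m

0.2024 m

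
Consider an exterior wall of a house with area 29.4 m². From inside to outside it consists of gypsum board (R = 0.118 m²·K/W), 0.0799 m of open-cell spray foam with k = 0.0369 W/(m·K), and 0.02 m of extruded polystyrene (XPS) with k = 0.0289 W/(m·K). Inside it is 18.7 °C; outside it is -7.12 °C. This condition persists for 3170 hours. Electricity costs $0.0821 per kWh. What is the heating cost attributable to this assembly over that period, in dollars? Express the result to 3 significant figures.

0.0799/0.0369 = 2.165
0.02/0.0289 = 0.692
R_total = 0.118 + 2.165 + 0.692 = 2.975 m²·K/W
Q = 29.4 × (18.7 − (-7.12)) / 2.975 = 255.1 W
E = 255.1 W × 3170 h / 1000 = 808.8 kWh
Cost = 808.8 × 0.0821 = $66.4

66.4 dollars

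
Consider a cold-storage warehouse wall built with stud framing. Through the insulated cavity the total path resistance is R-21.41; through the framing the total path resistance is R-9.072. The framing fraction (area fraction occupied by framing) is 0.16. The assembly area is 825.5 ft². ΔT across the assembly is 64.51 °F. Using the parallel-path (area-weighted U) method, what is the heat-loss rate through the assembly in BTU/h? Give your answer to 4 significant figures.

3029 BTU/h

U_eff = 0.84/21.41 + 0.16/9.072 = 0.039234 + 0.017637 = 0.056871
R_eff = 1/U_eff = 17.584 ft²·°F·h/BTU
Q = 825.5 × 64.51 / 17.584 = 3028.5 BTU/h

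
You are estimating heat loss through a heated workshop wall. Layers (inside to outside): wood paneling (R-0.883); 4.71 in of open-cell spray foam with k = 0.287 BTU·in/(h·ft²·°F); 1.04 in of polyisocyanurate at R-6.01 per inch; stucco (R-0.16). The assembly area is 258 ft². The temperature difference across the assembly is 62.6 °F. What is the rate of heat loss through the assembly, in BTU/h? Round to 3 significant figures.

681 BTU/h

4.71/0.287 = 16.41
1.04 × 6.01 = 6.25
R_total = 0.883 + 16.41 + 6.25 + 0.16 = 23.7 ft²·°F·h/BTU
Q = A·ΔT/R = 258 × 62.6 / 23.7 = 681.3 BTU/h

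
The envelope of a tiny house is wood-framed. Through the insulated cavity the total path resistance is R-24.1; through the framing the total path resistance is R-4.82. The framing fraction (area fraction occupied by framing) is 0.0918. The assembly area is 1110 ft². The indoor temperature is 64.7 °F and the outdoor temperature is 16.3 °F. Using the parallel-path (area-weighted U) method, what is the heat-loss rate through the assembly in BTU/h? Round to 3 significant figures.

3050 BTU/h

U_eff = 0.9082/24.1 + 0.0918/4.82 = 0.03768 + 0.01905 = 0.05673
R_eff = 1/U_eff = 17.63 ft²·°F·h/BTU
Q = 1110 × (64.7 − 16.3) / 17.63 = 3048 BTU/h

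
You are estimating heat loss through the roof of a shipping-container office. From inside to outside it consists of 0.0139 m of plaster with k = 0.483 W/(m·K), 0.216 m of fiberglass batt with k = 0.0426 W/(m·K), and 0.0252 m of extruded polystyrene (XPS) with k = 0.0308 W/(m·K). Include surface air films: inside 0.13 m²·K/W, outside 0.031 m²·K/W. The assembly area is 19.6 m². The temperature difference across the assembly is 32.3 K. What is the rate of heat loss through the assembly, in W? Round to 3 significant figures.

0.0139/0.483 = 0.02878
0.216/0.0426 = 5.07
0.0252/0.0308 = 0.8182
R_total = 0.13 + 0.02878 + 5.07 + 0.8182 + 0.031 = 6.078 m²·K/W
Q = A·ΔT/R = 19.6 × 32.3 / 6.078 = 104.2 W

104 W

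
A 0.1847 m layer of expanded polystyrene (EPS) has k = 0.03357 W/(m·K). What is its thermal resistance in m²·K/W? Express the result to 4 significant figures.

R = L/k = 0.1847/0.03357 = 5.5019 m²·K/W

5.502 m²·K/W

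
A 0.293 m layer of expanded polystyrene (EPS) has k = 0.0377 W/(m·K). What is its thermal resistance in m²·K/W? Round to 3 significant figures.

7.77 m²·K/W

R = L/k = 0.293/0.0377 = 7.772 m²·K/W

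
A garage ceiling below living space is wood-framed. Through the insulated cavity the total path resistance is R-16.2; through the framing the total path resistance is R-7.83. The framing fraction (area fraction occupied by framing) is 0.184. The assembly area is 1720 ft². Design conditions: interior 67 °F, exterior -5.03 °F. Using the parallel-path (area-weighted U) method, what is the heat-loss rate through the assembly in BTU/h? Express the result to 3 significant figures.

9150 BTU/h

U_eff = 0.816/16.2 + 0.184/7.83 = 0.05037 + 0.0235 = 0.07387
R_eff = 1/U_eff = 13.54 ft²·°F·h/BTU
Q = 1720 × (67 − (-5.03)) / 13.54 = 9152 BTU/h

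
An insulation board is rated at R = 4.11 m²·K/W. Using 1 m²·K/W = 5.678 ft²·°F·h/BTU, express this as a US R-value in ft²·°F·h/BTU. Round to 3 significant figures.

23.3 ft²·°F·h/BTU

R_US = 4.11 × 5.678 = 23.34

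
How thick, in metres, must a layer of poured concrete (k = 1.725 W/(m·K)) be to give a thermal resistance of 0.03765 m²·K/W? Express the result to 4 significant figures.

L = R·k = 0.03765 × 1.725 = 0.064946 m

0.06495 m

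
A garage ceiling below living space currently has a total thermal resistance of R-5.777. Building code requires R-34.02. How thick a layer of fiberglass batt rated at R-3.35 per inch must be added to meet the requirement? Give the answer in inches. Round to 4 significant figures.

ΔR = 34.02 − 5.777 = 28.243 ft²·°F·h/BTU
L = ΔR / (R/in) = 28.243/3.35 = 8.4307 in

8.431 in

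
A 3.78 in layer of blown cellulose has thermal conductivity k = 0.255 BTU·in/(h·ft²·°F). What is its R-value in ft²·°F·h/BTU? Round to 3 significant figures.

R = L/k = 3.78/0.255 = 14.82 ft²·°F·h/BTU

14.8 ft²·°F·h/BTU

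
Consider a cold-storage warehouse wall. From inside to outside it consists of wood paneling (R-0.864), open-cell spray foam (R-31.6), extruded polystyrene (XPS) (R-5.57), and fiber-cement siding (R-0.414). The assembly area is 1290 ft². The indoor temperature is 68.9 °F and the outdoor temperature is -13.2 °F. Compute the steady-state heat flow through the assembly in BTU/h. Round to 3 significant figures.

2750 BTU/h

R_total = 0.864 + 31.6 + 5.57 + 0.414 = 38.45 ft²·°F·h/BTU
Q = A·ΔT/R = 1290 × (68.9 − (-13.2)) / 38.45 = 2755 BTU/h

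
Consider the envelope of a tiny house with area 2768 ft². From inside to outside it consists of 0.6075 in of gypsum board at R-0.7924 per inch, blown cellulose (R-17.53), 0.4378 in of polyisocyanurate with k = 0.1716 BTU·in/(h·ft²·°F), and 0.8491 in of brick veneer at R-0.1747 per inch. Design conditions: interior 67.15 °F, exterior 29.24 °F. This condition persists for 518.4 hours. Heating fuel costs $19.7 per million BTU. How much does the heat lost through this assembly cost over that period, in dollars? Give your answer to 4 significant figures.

51.74 dollars

0.6075 × 0.7924 = 0.48138
0.4378/0.1716 = 2.5513
0.8491 × 0.1747 = 0.14834
R_total = 0.48138 + 17.53 + 2.5513 + 0.14834 = 20.711 ft²·°F·h/BTU
Q = 2768 × (67.15 − 29.24) / 20.711 = 5066.6 BTU/h
E = 5066.6 × 518.4 = 2626500 BTU
Cost = 2626500/10⁶ × 19.7 = $51.743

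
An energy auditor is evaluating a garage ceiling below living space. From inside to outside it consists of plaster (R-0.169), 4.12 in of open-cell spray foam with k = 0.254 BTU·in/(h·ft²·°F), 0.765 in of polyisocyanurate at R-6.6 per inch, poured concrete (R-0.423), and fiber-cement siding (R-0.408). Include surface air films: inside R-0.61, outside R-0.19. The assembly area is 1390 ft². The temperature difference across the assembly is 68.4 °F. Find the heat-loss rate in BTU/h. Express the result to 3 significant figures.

4.12/0.254 = 16.22
0.765 × 6.6 = 5.049
R_total = 0.61 + 0.169 + 16.22 + 5.049 + 0.423 + 0.408 + 0.19 = 23.07 ft²·°F·h/BTU
Q = A·ΔT/R = 1390 × 68.4 / 23.07 = 4121 BTU/h

4120 BTU/h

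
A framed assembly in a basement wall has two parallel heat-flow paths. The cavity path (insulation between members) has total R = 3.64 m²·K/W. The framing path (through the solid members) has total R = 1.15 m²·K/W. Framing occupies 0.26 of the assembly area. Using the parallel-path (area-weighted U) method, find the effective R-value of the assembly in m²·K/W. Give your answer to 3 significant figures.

U_eff = 0.74/3.64 + 0.26/1.15 = 0.2033 + 0.2261 = 0.4294
R_eff = 1/U_eff = 2.329 m²·K/W

2.33 m²·K/W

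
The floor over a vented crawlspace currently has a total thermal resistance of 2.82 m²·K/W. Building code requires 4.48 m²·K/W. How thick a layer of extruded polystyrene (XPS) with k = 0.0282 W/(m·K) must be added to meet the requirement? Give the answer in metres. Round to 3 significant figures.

0.0468 m

ΔR = 4.48 − 2.82 = 1.66 m²·K/W
L = ΔR × k = 1.66 × 0.0282 = 0.04681 m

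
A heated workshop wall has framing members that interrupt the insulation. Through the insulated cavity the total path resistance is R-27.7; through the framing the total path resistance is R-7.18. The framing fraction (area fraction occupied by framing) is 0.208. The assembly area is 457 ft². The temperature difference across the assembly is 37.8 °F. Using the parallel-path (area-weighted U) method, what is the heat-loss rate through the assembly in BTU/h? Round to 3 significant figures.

U_eff = 0.792/27.7 + 0.208/7.18 = 0.02859 + 0.02897 = 0.05756
R_eff = 1/U_eff = 17.37 ft²·°F·h/BTU
Q = 457 × 37.8 / 17.37 = 994.4 BTU/h

994 BTU/h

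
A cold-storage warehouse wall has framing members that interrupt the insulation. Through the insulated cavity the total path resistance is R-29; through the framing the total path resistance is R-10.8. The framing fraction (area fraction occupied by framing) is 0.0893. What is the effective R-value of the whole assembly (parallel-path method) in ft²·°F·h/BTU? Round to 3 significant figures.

25.2 ft²·°F·h/BTU

U_eff = 0.9107/29 + 0.0893/10.8 = 0.0314 + 0.008269 = 0.03967
R_eff = 1/U_eff = 25.21 ft²·°F·h/BTU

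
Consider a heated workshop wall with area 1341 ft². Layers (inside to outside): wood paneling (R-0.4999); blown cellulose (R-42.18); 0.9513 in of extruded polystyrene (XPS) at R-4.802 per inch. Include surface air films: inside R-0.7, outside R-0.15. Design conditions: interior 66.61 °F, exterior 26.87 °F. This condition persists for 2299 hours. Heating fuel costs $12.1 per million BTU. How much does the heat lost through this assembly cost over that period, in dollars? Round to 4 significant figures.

0.9513 × 4.802 = 4.5681
R_total = 0.7 + 0.4999 + 42.18 + 4.5681 + 0.15 = 48.098 ft²·°F·h/BTU
Q = 1341 × (66.61 − 26.87) / 48.098 = 1108 BTU/h
E = 1108 × 2299 = 2547200 BTU
Cost = 2547200/10⁶ × 12.1 = $30.821

30.82 dollars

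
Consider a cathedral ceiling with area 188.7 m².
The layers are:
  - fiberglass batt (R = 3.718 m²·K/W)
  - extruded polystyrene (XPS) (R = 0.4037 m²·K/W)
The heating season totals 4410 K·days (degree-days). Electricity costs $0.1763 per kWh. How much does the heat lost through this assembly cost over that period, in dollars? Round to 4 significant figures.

854.3 dollars

R_total = 3.718 + 0.4037 = 4.1217 m²·K/W
E = A × HDD × 24 / R / 1000 = 188.7 × 4410 × 24 / 4.1217 / 1000 = 4845.6 kWh
Cost = 4845.6 × 0.1763 = $854.27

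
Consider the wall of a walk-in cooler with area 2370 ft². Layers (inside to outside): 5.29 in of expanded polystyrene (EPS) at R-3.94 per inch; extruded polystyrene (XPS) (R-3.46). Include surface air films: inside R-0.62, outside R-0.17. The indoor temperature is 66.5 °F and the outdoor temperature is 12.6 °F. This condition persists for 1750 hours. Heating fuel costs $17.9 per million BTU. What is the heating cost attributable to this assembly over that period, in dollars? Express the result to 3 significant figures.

5.29 × 3.94 = 20.84
R_total = 0.62 + 20.84 + 3.46 + 0.17 = 25.09 ft²·°F·h/BTU
Q = 2370 × (66.5 − 12.6) / 25.09 = 5091 BTU/h
E = 5091 × 1750 = 8909000 BTU
Cost = 8909000/10⁶ × 17.9 = $159.5

159 dollars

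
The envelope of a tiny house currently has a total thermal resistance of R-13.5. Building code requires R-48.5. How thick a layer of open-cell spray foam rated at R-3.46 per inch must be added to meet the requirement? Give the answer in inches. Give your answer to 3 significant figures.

ΔR = 48.5 − 13.5 = 35 ft²·°F·h/BTU
L = ΔR / (R/in) = 35/3.46 = 10.12 in

10.1 in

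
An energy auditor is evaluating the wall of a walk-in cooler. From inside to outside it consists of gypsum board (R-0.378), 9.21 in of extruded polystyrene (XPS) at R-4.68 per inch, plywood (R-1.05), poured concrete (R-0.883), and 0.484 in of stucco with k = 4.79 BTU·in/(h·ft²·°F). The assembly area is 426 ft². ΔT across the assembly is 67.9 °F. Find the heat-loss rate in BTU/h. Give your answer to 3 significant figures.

9.21 × 4.68 = 43.1
0.484/4.79 = 0.101
R_total = 0.378 + 43.1 + 1.05 + 0.883 + 0.101 = 45.51 ft²·°F·h/BTU
Q = A·ΔT/R = 426 × 67.9 / 45.51 = 635.5 BTU/h

636 BTU/h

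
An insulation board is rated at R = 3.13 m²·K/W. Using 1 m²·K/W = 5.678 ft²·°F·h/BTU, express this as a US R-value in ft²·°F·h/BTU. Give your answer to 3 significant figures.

R_US = 3.13 × 5.678 = 17.77

17.8 ft²·°F·h/BTU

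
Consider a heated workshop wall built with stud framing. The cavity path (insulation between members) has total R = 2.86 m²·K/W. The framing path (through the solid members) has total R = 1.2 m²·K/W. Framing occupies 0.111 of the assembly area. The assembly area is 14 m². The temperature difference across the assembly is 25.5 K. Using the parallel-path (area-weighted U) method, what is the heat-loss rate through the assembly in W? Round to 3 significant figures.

144 W

U_eff = 0.889/2.86 + 0.111/1.2 = 0.3108 + 0.0925 = 0.4033
R_eff = 1/U_eff = 2.479 m²·K/W
Q = 14 × 25.5 / 2.479 = 144 W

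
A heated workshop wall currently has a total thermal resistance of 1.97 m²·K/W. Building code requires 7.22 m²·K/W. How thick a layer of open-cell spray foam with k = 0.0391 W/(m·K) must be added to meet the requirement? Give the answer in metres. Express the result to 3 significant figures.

0.205 m

ΔR = 7.22 − 1.97 = 5.25 m²·K/W
L = ΔR × k = 5.25 × 0.0391 = 0.2053 m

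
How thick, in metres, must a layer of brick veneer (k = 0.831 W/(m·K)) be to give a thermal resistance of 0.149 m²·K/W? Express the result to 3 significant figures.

L = R·k = 0.149 × 0.831 = 0.1238 m

0.124 m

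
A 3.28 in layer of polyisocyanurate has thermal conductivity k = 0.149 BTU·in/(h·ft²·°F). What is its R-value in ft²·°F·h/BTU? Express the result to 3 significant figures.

R = L/k = 3.28/0.149 = 22.01 ft²·°F·h/BTU

22.0 ft²·°F·h/BTU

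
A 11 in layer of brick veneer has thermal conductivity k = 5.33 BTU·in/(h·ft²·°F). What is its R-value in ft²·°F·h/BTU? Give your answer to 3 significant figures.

R = L/k = 11/5.33 = 2.064 ft²·°F·h/BTU

2.06 ft²·°F·h/BTU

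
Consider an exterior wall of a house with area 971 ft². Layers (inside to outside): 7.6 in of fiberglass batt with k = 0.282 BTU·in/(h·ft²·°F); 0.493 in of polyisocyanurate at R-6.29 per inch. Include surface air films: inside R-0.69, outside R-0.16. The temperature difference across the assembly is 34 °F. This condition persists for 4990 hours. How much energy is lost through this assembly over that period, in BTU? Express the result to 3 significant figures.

7.6/0.282 = 26.95
0.493 × 6.29 = 3.101
R_total = 0.69 + 26.95 + 3.101 + 0.16 = 30.9 ft²·°F·h/BTU
Q = 971 × 34 / 30.9 = 1068 BTU/h
E = 1068 × 4990 = 5331000 BTU

5330000 BTU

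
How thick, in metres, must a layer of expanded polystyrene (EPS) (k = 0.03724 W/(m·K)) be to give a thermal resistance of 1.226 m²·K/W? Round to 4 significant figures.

L = R·k = 1.226 × 0.03724 = 0.045656 m

0.04566 m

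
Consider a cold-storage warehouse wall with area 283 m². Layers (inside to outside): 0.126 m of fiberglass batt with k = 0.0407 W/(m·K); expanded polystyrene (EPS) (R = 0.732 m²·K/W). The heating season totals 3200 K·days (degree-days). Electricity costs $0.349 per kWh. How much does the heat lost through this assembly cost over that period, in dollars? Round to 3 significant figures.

0.126/0.0407 = 3.096
R_total = 3.096 + 0.732 = 3.828 m²·K/W
E = A × HDD × 24 / R / 1000 = 283 × 3200 × 24 / 3.828 / 1000 = 5678 kWh
Cost = 5678 × 0.349 = $1982

1980 dollars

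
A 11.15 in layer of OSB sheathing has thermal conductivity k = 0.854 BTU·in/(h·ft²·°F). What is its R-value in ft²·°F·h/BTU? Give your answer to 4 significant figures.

R = L/k = 11.15/0.854 = 13.056 ft²·°F·h/BTU

13.06 ft²·°F·h/BTU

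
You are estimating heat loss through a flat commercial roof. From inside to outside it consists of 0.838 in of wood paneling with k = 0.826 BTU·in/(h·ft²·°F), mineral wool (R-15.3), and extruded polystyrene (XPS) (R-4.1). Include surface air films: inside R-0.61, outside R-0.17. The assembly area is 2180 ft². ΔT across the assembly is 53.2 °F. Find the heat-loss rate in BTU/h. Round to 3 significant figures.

5470 BTU/h

0.838/0.826 = 1.015
R_total = 0.61 + 1.015 + 15.3 + 4.1 + 0.17 = 21.19 ft²·°F·h/BTU
Q = A·ΔT/R = 2180 × 53.2 / 21.19 = 5472 BTU/h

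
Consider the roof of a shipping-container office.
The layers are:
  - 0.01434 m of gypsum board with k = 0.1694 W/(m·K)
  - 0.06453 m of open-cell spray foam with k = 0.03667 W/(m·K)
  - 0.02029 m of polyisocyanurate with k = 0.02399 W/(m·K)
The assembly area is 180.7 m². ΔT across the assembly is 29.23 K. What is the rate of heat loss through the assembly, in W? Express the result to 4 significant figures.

0.01434/0.1694 = 0.084652
0.06453/0.03667 = 1.7597
0.02029/0.02399 = 0.84577
R_total = 0.084652 + 1.7597 + 0.84577 = 2.6902 m²·K/W
Q = A·ΔT/R = 180.7 × 29.23 / 2.6902 = 1963.4 W

1963 W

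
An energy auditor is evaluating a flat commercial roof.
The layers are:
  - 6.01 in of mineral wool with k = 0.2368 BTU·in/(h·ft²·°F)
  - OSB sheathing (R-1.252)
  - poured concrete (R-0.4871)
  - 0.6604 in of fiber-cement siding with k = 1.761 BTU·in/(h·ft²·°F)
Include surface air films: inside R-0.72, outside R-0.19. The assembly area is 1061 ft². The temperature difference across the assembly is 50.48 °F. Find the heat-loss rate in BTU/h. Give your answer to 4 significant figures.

1886 BTU/h

6.01/0.2368 = 25.38
0.6604/1.761 = 0.37501
R_total = 0.72 + 25.38 + 1.252 + 0.4871 + 0.37501 + 0.19 = 28.404 ft²·°F·h/BTU
Q = A·ΔT/R = 1061 × 50.48 / 28.404 = 1885.6 BTU/h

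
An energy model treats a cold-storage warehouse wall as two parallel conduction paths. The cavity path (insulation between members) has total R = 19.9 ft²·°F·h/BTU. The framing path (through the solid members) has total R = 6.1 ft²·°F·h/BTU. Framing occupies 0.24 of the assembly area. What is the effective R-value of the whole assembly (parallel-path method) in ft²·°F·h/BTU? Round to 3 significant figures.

U_eff = 0.76/19.9 + 0.24/6.1 = 0.03819 + 0.03934 = 0.07754
R_eff = 1/U_eff = 12.9 ft²·°F·h/BTU

12.9 ft²·°F·h/BTU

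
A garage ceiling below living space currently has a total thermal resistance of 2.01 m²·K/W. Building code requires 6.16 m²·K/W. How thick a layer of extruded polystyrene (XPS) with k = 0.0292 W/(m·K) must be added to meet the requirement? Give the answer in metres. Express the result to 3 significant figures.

ΔR = 6.16 − 2.01 = 4.15 m²·K/W
L = ΔR × k = 4.15 × 0.0292 = 0.1212 m

0.121 m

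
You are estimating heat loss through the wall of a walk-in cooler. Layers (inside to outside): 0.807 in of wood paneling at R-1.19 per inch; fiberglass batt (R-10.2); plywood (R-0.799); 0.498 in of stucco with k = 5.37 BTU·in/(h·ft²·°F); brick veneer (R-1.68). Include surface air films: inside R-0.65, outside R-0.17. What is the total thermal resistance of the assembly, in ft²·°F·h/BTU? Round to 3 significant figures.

14.6 ft²·°F·h/BTU

0.807 × 1.19 = 0.9603
0.498/5.37 = 0.09274
R_total = 0.65 + 0.9603 + 10.2 + 0.799 + 0.09274 + 1.68 + 0.17 = 14.55 ft²·°F·h/BTU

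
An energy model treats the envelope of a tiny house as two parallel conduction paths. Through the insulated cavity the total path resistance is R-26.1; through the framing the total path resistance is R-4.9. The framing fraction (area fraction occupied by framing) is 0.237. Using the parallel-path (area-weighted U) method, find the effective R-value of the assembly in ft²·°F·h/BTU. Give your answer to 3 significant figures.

U_eff = 0.763/26.1 + 0.237/4.9 = 0.02923 + 0.04837 = 0.0776
R_eff = 1/U_eff = 12.89 ft²·°F·h/BTU

12.9 ft²·°F·h/BTU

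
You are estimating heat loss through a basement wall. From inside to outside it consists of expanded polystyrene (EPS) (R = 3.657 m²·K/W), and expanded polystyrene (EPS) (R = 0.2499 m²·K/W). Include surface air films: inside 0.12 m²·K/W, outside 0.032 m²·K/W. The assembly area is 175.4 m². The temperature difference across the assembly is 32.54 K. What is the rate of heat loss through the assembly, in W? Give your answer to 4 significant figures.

1406 W

R_total = 0.12 + 3.657 + 0.2499 + 0.032 = 4.0589 m²·K/W
Q = A·ΔT/R = 175.4 × 32.54 / 4.0589 = 1406.2 W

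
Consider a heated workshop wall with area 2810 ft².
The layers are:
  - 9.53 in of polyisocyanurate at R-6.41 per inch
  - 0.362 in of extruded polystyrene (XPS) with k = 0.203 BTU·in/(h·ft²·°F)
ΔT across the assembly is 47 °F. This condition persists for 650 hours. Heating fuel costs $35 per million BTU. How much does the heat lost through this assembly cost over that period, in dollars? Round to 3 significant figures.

9.53 × 6.41 = 61.09
0.362/0.203 = 1.783
R_total = 61.09 + 1.783 = 62.87 ft²·°F·h/BTU
Q = 2810 × 47 / 62.87 = 2101 BTU/h
E = 2101 × 650 = 1365000 BTU
Cost = 1365000/10⁶ × 35 = $47.79

47.8 dollars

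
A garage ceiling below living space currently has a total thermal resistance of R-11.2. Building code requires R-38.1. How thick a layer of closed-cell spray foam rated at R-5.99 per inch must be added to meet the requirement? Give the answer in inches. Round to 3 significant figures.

ΔR = 38.1 − 11.2 = 26.9 ft²·°F·h/BTU
L = ΔR / (R/in) = 26.9/5.99 = 4.491 in

4.49 in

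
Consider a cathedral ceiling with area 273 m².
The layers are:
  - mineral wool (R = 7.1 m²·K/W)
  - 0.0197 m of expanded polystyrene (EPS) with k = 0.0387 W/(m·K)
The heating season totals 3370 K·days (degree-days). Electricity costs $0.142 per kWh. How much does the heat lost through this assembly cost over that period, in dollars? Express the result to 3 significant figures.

0.0197/0.0387 = 0.509
R_total = 7.1 + 0.509 = 7.609 m²·K/W
E = A × HDD × 24 / R / 1000 = 273 × 3370 × 24 / 7.609 / 1000 = 2902 kWh
Cost = 2902 × 0.142 = $412.1

412 dollars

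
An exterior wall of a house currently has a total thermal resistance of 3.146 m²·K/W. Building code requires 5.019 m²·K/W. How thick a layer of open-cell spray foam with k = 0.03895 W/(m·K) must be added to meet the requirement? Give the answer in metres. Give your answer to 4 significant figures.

ΔR = 5.019 − 3.146 = 1.873 m²·K/W
L = ΔR × k = 1.873 × 0.03895 = 0.072953 m

0.07295 m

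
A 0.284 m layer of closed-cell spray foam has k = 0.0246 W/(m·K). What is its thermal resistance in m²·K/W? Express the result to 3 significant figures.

11.5 m²·K/W

R = L/k = 0.284/0.0246 = 11.54 m²·K/W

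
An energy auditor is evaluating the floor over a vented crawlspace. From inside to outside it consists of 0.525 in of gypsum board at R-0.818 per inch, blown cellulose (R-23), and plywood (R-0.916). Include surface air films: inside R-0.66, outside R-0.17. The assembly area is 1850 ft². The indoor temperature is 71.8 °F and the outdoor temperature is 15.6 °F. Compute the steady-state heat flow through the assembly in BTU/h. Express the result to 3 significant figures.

4130 BTU/h

0.525 × 0.818 = 0.4294
R_total = 0.66 + 0.4294 + 23 + 0.916 + 0.17 = 25.18 ft²·°F·h/BTU
Q = A·ΔT/R = 1850 × (71.8 − 15.6) / 25.18 = 4130 BTU/h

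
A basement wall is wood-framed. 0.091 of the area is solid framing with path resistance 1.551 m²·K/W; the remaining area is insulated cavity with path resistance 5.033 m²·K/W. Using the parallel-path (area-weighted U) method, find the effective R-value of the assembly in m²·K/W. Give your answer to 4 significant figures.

U_eff = 0.909/5.033 + 0.091/1.551 = 0.18061 + 0.058672 = 0.23928
R_eff = 1/U_eff = 4.1792 m²·K/W

4.179 m²·K/W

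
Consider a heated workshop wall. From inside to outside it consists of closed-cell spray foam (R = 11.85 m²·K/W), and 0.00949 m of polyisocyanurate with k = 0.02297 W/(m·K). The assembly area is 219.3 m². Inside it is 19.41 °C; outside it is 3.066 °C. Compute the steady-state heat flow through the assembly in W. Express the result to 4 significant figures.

292.3 W

0.00949/0.02297 = 0.41315
R_total = 11.85 + 0.41315 = 12.263 m²·K/W
Q = A·ΔT/R = 219.3 × (19.41 − 3.066) / 12.263 = 292.28 W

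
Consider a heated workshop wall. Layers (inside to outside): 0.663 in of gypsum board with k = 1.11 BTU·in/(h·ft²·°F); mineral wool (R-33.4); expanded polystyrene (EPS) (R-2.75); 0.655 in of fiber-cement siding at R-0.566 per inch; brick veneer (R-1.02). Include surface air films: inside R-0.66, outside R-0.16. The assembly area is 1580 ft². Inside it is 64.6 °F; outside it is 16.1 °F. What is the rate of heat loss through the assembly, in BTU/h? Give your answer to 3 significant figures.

1970 BTU/h

0.663/1.11 = 0.5973
0.655 × 0.566 = 0.3707
R_total = 0.66 + 0.5973 + 33.4 + 2.75 + 0.3707 + 1.02 + 0.16 = 38.96 ft²·°F·h/BTU
Q = A·ΔT/R = 1580 × (64.6 − 16.1) / 38.96 = 1967 BTU/h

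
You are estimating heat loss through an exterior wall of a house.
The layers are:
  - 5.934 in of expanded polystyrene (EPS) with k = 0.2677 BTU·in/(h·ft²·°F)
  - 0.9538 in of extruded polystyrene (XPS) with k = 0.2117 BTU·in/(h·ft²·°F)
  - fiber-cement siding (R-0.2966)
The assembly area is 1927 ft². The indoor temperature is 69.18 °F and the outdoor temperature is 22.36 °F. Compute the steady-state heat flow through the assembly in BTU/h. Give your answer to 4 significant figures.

3345 BTU/h

5.934/0.2677 = 22.167
0.9538/0.2117 = 4.5054
R_total = 22.167 + 4.5054 + 0.2966 = 26.969 ft²·°F·h/BTU
Q = A·ΔT/R = 1927 × (69.18 − 22.36) / 26.969 = 3345.4 BTU/h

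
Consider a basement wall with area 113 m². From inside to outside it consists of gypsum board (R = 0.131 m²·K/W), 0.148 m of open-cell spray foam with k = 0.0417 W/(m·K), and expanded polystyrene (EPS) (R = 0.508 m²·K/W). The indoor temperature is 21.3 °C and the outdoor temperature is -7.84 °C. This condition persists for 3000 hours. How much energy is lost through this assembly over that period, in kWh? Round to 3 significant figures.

0.148/0.0417 = 3.549
R_total = 0.131 + 3.549 + 0.508 = 4.188 m²·K/W
Q = 113 × (21.3 − (-7.84)) / 4.188 = 786.2 W
E = 786.2 W × 3000 h / 1000 = 2359 kWh

2360 kWh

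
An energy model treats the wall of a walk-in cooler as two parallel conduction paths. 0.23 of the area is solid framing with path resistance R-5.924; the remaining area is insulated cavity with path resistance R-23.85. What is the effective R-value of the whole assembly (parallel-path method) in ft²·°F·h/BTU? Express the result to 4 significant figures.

U_eff = 0.77/23.85 + 0.23/5.924 = 0.032285 + 0.038825 = 0.07111
R_eff = 1/U_eff = 14.063 ft²·°F·h/BTU

14.06 ft²·°F·h/BTU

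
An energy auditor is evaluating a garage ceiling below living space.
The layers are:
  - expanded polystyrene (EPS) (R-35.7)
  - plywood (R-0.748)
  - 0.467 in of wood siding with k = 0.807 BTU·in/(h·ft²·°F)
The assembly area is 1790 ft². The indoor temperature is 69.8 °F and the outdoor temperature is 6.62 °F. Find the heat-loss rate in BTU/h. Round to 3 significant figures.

3050 BTU/h

0.467/0.807 = 0.5787
R_total = 35.7 + 0.748 + 0.5787 = 37.03 ft²·°F·h/BTU
Q = A·ΔT/R = 1790 × (69.8 − 6.62) / 37.03 = 3054 BTU/h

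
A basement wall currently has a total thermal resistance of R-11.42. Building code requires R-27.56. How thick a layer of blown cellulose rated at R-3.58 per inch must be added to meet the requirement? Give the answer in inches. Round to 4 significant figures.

ΔR = 27.56 − 11.42 = 16.14 ft²·°F·h/BTU
L = ΔR / (R/in) = 16.14/3.58 = 4.5084 in

4.508 in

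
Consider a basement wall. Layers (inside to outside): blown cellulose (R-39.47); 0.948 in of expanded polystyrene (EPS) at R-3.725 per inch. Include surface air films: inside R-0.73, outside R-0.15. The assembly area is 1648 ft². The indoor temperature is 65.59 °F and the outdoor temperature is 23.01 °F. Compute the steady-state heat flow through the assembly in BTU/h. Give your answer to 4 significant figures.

0.948 × 3.725 = 3.5313
R_total = 0.73 + 39.47 + 3.5313 + 0.15 = 43.881 ft²·°F·h/BTU
Q = A·ΔT/R = 1648 × (65.59 − 23.01) / 43.881 = 1599.1 BTU/h

1599 BTU/h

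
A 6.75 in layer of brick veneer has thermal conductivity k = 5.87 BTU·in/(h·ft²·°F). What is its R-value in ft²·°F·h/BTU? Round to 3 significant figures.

1.15 ft²·°F·h/BTU

R = L/k = 6.75/5.87 = 1.15 ft²·°F·h/BTU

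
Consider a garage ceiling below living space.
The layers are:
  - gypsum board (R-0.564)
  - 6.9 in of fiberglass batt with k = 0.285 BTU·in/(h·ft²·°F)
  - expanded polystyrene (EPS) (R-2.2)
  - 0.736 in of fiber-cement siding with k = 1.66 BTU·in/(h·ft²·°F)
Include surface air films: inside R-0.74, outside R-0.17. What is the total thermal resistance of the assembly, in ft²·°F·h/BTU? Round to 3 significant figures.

6.9/0.285 = 24.21
0.736/1.66 = 0.4434
R_total = 0.74 + 0.564 + 24.21 + 2.2 + 0.4434 + 0.17 = 28.33 ft²·°F·h/BTU

28.3 ft²·°F·h/BTU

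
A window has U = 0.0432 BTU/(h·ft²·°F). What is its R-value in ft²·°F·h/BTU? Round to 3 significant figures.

23.1 ft²·°F·h/BTU

R = 1/U = 1/0.0432 = 23.15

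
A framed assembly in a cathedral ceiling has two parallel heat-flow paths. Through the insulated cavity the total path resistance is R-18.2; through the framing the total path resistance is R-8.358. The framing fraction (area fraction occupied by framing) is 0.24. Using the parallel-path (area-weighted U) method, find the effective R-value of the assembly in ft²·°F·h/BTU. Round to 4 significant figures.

14.19 ft²·°F·h/BTU

U_eff = 0.76/18.2 + 0.24/8.358 = 0.041758 + 0.028715 = 0.070473
R_eff = 1/U_eff = 14.19 ft²·°F·h/BTU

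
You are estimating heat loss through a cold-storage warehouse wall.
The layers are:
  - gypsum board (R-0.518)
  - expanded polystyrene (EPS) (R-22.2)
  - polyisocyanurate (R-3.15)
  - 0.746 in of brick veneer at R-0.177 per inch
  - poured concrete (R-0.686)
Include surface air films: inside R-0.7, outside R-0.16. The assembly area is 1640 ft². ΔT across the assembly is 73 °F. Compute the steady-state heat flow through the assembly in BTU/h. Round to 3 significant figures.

4350 BTU/h

0.746 × 0.177 = 0.132
R_total = 0.7 + 0.518 + 22.2 + 3.15 + 0.132 + 0.686 + 0.16 = 27.55 ft²·°F·h/BTU
Q = A·ΔT/R = 1640 × 73 / 27.55 = 4346 BTU/h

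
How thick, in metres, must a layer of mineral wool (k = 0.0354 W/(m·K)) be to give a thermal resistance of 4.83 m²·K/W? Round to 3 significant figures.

L = R·k = 4.83 × 0.0354 = 0.171 m

0.171 m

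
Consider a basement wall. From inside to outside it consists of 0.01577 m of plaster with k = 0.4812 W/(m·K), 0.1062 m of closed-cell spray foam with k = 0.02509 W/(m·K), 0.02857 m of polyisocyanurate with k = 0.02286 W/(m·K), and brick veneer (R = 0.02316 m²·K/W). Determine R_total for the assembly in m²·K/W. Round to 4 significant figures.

0.01577/0.4812 = 0.032772
0.1062/0.02509 = 4.2328
0.02857/0.02286 = 1.2498
R_total = 0.032772 + 4.2328 + 1.2498 + 0.02316 = 5.5385 m²·K/W

5.538 m²·K/W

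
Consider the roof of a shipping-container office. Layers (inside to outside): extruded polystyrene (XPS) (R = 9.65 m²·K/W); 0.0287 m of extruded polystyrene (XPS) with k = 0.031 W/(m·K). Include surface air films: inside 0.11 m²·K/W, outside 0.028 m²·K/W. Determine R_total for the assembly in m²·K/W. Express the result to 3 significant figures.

0.0287/0.031 = 0.9258
R_total = 0.11 + 9.65 + 0.9258 + 0.028 = 10.71 m²·K/W

10.7 m²·K/W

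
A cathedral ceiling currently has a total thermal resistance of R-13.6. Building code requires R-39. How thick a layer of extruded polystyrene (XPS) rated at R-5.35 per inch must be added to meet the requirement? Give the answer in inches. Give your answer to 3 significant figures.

4.75 in

ΔR = 39 − 13.6 = 25.4 ft²·°F·h/BTU
L = ΔR / (R/in) = 25.4/5.35 = 4.748 in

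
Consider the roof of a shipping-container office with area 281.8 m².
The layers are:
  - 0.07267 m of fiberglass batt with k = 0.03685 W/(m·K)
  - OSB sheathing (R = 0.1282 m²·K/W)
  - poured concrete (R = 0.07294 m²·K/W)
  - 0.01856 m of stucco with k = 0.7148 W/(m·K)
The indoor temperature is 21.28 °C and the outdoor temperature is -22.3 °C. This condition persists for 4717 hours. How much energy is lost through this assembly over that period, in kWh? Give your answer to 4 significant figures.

0.07267/0.03685 = 1.972
0.01856/0.7148 = 0.025965
R_total = 1.972 + 0.1282 + 0.07294 + 0.025965 = 2.1992 m²·K/W
Q = 281.8 × (21.28 − (-22.3)) / 2.1992 = 5584.3 W
E = 5584.3 W × 4717 h / 1000 = 26341 kWh

26340 kWh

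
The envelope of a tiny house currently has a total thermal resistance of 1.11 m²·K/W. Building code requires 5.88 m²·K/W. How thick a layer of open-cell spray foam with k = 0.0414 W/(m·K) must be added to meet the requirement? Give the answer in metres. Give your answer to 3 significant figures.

ΔR = 5.88 − 1.11 = 4.77 m²·K/W
L = ΔR × k = 4.77 × 0.0414 = 0.1975 m

0.197 m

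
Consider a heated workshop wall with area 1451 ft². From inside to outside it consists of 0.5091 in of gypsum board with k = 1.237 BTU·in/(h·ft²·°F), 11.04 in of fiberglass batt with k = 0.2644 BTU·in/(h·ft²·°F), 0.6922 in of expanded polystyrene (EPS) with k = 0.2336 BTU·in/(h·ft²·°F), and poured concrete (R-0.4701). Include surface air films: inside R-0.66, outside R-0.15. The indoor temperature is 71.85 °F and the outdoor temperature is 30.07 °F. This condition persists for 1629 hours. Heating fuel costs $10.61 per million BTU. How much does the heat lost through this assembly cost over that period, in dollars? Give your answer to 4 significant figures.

0.5091/1.237 = 0.41156
11.04/0.2644 = 41.755
0.6922/0.2336 = 2.9632
R_total = 0.66 + 0.41156 + 41.755 + 2.9632 + 0.4701 + 0.15 = 46.41 ft²·°F·h/BTU
Q = 1451 × (71.85 − 30.07) / 46.41 = 1306.3 BTU/h
E = 1306.3 × 1629 = 2127900 BTU
Cost = 2127900/10⁶ × 10.61 = $22.577

22.58 dollars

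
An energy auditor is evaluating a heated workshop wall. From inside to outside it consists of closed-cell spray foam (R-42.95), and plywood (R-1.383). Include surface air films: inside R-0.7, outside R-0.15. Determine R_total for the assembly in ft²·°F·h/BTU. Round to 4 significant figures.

45.18 ft²·°F·h/BTU

R_total = 0.7 + 42.95 + 1.383 + 0.15 = 45.183 ft²·°F·h/BTU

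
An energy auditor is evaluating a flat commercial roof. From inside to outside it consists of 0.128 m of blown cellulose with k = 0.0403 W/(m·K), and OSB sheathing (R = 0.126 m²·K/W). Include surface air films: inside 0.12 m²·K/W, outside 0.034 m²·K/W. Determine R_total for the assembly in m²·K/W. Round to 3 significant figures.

0.128/0.0403 = 3.176
R_total = 0.12 + 3.176 + 0.126 + 0.034 = 3.456 m²·K/W

3.46 m²·K/W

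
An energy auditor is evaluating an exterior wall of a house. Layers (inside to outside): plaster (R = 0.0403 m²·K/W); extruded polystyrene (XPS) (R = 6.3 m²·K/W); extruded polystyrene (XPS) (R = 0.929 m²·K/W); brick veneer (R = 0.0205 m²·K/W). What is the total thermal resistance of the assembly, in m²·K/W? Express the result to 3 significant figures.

7.29 m²·K/W

R_total = 0.0403 + 6.3 + 0.929 + 0.0205 = 7.29 m²·K/W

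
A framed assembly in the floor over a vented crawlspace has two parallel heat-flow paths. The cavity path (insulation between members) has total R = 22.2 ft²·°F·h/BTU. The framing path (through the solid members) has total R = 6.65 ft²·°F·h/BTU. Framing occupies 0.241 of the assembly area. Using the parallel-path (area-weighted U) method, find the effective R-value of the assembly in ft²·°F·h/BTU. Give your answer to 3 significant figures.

U_eff = 0.759/22.2 + 0.241/6.65 = 0.03419 + 0.03624 = 0.07043
R_eff = 1/U_eff = 14.2 ft²·°F·h/BTU

14.2 ft²·°F·h/BTU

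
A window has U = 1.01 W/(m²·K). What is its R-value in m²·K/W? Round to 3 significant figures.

R = 1/U = 1/1.01 = 0.9901

0.990 m²·K/W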